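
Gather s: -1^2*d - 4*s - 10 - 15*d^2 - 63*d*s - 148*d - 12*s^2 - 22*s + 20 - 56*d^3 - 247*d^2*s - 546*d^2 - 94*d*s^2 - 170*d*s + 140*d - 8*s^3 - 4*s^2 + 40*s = -56*d^3 - 561*d^2 - 9*d - 8*s^3 + s^2*(-94*d - 16) + s*(-247*d^2 - 233*d + 14) + 10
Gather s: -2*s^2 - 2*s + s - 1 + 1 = -2*s^2 - s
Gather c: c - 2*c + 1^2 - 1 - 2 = -c - 2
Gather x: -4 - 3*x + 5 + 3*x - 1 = 0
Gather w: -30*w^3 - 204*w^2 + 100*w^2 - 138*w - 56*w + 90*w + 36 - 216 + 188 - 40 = -30*w^3 - 104*w^2 - 104*w - 32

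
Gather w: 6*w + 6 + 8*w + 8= 14*w + 14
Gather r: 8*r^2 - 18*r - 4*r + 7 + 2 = 8*r^2 - 22*r + 9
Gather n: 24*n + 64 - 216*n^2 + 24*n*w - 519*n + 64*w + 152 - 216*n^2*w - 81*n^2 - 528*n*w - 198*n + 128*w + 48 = n^2*(-216*w - 297) + n*(-504*w - 693) + 192*w + 264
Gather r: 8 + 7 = 15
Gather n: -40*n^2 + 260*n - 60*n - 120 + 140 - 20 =-40*n^2 + 200*n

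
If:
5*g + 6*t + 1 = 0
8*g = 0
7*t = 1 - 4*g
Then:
No Solution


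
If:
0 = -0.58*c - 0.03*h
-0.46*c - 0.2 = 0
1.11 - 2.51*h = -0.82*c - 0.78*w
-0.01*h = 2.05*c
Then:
No Solution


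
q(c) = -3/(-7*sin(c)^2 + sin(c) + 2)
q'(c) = -3*(14*sin(c)*cos(c) - cos(c))/(-7*sin(c)^2 + sin(c) + 2)^2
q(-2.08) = 0.71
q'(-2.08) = -1.09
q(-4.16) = 1.35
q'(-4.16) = 3.48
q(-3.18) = -1.48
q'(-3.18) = -0.34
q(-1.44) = 0.51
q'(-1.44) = 0.17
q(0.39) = -2.19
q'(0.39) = -6.41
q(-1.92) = 0.59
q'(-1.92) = -0.55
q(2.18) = 1.59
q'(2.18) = 5.05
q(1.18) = 0.98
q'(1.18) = -1.46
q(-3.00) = -1.74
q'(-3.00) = -2.99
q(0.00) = -1.50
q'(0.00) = 0.75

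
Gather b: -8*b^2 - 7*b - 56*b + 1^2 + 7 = -8*b^2 - 63*b + 8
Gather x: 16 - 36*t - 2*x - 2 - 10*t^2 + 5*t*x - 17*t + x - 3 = -10*t^2 - 53*t + x*(5*t - 1) + 11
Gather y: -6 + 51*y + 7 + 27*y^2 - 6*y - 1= 27*y^2 + 45*y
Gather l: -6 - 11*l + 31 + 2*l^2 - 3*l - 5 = 2*l^2 - 14*l + 20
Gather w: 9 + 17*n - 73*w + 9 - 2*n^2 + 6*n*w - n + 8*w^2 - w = -2*n^2 + 16*n + 8*w^2 + w*(6*n - 74) + 18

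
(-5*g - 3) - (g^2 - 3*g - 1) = -g^2 - 2*g - 2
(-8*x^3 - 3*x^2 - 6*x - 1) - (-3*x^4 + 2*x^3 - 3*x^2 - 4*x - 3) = 3*x^4 - 10*x^3 - 2*x + 2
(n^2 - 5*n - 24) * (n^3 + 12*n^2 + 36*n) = n^5 + 7*n^4 - 48*n^3 - 468*n^2 - 864*n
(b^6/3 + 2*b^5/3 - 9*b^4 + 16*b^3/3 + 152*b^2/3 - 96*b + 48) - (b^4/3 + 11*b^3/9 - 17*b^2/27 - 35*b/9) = b^6/3 + 2*b^5/3 - 28*b^4/3 + 37*b^3/9 + 1385*b^2/27 - 829*b/9 + 48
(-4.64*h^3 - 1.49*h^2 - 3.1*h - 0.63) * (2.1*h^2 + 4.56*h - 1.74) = -9.744*h^5 - 24.2874*h^4 - 5.2308*h^3 - 12.8664*h^2 + 2.5212*h + 1.0962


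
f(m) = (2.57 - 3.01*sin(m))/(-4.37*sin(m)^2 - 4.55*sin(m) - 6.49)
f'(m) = (2.57 - 3.01*sin(m))*(8.74*sin(m)*cos(m) + 4.55*cos(m))/(-4.37*sin(m)^2 - 4.55*sin(m) - 6.49)^2 - 3.01*cos(m)/(-4.37*sin(m)^2 - 4.55*sin(m) - 6.49)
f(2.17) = -0.01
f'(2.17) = -0.13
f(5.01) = -0.89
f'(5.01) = -0.02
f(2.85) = -0.21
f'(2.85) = -0.53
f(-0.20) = -0.55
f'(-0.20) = 0.78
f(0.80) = -0.03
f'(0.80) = 0.20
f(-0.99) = -0.89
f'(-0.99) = 0.05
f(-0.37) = -0.68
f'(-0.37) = 0.68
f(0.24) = -0.24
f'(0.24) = 0.57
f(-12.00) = -0.09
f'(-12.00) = 0.32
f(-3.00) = -0.50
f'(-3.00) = -0.78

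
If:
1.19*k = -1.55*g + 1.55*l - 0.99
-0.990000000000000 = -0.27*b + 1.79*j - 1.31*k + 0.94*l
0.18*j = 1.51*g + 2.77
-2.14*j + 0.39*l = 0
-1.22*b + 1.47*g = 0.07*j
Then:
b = -2.23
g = -1.86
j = -0.20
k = 0.14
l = -1.11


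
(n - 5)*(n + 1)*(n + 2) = n^3 - 2*n^2 - 13*n - 10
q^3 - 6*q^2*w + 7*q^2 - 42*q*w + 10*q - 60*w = (q + 2)*(q + 5)*(q - 6*w)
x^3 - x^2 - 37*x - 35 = (x - 7)*(x + 1)*(x + 5)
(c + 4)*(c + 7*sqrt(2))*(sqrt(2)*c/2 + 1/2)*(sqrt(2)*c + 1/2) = c^4 + 4*c^3 + 31*sqrt(2)*c^3/4 + 43*c^2/4 + 31*sqrt(2)*c^2 + 7*sqrt(2)*c/4 + 43*c + 7*sqrt(2)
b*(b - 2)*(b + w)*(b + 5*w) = b^4 + 6*b^3*w - 2*b^3 + 5*b^2*w^2 - 12*b^2*w - 10*b*w^2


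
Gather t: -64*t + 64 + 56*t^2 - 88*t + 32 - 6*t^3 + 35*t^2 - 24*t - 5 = -6*t^3 + 91*t^2 - 176*t + 91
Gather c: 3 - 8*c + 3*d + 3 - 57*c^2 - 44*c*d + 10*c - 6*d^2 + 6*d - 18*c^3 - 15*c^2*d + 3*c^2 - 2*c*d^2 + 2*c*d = -18*c^3 + c^2*(-15*d - 54) + c*(-2*d^2 - 42*d + 2) - 6*d^2 + 9*d + 6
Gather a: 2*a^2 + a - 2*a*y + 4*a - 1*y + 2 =2*a^2 + a*(5 - 2*y) - y + 2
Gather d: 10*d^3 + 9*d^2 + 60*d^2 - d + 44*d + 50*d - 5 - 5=10*d^3 + 69*d^2 + 93*d - 10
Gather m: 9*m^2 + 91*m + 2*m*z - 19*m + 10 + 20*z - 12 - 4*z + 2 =9*m^2 + m*(2*z + 72) + 16*z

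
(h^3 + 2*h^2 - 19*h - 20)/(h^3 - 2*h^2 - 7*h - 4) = (h + 5)/(h + 1)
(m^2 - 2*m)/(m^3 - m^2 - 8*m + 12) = m/(m^2 + m - 6)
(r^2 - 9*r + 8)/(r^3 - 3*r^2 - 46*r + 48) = 1/(r + 6)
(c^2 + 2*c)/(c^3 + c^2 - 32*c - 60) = c/(c^2 - c - 30)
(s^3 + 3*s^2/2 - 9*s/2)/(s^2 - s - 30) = s*(-2*s^2 - 3*s + 9)/(2*(-s^2 + s + 30))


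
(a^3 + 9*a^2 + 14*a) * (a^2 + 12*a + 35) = a^5 + 21*a^4 + 157*a^3 + 483*a^2 + 490*a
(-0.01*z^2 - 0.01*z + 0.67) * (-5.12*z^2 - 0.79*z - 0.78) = 0.0512*z^4 + 0.0591*z^3 - 3.4147*z^2 - 0.5215*z - 0.5226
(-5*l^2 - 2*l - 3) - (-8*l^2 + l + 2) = 3*l^2 - 3*l - 5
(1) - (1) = 0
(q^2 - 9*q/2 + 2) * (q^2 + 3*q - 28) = q^4 - 3*q^3/2 - 79*q^2/2 + 132*q - 56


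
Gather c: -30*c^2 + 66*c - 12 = -30*c^2 + 66*c - 12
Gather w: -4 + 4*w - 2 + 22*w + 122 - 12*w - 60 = 14*w + 56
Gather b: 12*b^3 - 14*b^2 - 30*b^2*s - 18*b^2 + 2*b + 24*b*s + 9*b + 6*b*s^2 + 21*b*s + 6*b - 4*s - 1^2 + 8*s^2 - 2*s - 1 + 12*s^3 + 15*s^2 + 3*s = 12*b^3 + b^2*(-30*s - 32) + b*(6*s^2 + 45*s + 17) + 12*s^3 + 23*s^2 - 3*s - 2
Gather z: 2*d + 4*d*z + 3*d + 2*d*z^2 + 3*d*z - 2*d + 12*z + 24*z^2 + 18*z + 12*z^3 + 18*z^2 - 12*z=3*d + 12*z^3 + z^2*(2*d + 42) + z*(7*d + 18)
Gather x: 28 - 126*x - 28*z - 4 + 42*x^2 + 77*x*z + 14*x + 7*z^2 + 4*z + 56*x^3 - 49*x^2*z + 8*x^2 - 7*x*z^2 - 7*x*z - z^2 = 56*x^3 + x^2*(50 - 49*z) + x*(-7*z^2 + 70*z - 112) + 6*z^2 - 24*z + 24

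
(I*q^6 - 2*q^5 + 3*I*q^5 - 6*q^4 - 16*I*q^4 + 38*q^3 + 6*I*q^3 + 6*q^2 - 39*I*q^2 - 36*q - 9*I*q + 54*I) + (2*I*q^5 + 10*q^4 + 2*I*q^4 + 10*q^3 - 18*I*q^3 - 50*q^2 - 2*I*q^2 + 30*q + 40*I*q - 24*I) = I*q^6 - 2*q^5 + 5*I*q^5 + 4*q^4 - 14*I*q^4 + 48*q^3 - 12*I*q^3 - 44*q^2 - 41*I*q^2 - 6*q + 31*I*q + 30*I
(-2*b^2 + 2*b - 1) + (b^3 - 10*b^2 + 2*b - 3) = b^3 - 12*b^2 + 4*b - 4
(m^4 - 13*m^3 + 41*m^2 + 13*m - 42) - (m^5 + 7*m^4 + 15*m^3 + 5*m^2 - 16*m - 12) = -m^5 - 6*m^4 - 28*m^3 + 36*m^2 + 29*m - 30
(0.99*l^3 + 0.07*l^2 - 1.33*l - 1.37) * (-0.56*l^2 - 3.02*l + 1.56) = -0.5544*l^5 - 3.029*l^4 + 2.0778*l^3 + 4.893*l^2 + 2.0626*l - 2.1372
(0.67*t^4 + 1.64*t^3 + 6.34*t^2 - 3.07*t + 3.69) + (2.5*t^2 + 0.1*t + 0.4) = 0.67*t^4 + 1.64*t^3 + 8.84*t^2 - 2.97*t + 4.09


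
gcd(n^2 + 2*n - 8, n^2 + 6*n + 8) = n + 4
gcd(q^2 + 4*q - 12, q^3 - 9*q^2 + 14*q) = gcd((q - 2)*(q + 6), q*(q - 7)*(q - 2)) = q - 2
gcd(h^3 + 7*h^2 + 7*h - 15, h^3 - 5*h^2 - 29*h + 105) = h + 5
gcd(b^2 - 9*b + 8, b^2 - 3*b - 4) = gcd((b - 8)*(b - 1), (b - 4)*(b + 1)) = 1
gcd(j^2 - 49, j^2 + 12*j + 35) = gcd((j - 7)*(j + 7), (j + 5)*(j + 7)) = j + 7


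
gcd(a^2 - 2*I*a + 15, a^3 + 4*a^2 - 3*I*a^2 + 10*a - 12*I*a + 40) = a - 5*I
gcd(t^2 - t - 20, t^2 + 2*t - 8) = t + 4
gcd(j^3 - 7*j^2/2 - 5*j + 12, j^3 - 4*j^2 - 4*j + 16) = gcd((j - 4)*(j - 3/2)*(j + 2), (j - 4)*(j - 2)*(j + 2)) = j^2 - 2*j - 8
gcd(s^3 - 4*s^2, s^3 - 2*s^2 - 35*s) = s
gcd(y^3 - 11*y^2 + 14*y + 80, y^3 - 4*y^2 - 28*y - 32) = y^2 - 6*y - 16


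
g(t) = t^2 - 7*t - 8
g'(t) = 2*t - 7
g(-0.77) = -2.02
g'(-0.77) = -8.54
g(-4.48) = 43.43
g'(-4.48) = -15.96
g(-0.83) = -1.50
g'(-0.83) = -8.66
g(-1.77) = 7.52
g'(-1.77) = -10.54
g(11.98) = 51.66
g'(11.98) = 16.96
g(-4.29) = 40.43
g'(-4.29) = -15.58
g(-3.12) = 23.57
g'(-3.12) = -13.24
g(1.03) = -14.15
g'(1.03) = -4.94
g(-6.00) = 70.00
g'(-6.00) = -19.00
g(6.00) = -14.00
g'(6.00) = 5.00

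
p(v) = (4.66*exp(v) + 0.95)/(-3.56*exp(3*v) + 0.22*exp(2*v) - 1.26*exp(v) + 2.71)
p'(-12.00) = 0.00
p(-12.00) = 0.35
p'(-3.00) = 0.10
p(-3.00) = 0.45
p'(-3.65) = 0.05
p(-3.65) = 0.40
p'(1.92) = 0.06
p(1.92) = -0.03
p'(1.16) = 0.29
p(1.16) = -0.14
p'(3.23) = 0.00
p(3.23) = -0.00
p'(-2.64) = 0.14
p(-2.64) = 0.49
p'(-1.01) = 1.35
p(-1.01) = 1.26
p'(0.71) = 0.80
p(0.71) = -0.36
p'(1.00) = 0.41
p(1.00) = -0.19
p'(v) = (4.66*exp(v) + 0.95)*(10.68*exp(3*v) - 0.44*exp(2*v) + 1.26*exp(v))/(-3.56*exp(3*v) + 0.22*exp(2*v) - 1.26*exp(v) + 2.71)^2 + 4.66*exp(v)/(-3.56*exp(3*v) + 0.22*exp(2*v) - 1.26*exp(v) + 2.71)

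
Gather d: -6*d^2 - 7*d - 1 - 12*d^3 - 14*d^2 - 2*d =-12*d^3 - 20*d^2 - 9*d - 1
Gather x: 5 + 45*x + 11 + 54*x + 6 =99*x + 22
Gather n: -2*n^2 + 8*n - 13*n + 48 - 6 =-2*n^2 - 5*n + 42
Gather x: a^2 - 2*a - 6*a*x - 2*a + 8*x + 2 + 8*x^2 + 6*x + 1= a^2 - 4*a + 8*x^2 + x*(14 - 6*a) + 3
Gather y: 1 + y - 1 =y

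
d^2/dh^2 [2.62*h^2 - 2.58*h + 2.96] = 5.24000000000000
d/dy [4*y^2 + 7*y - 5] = 8*y + 7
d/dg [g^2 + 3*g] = 2*g + 3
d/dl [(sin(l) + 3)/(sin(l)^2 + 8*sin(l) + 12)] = (-6*sin(l) + cos(l)^2 - 13)*cos(l)/(sin(l)^2 + 8*sin(l) + 12)^2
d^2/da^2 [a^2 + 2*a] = 2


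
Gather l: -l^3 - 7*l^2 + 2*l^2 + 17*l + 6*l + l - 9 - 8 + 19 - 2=-l^3 - 5*l^2 + 24*l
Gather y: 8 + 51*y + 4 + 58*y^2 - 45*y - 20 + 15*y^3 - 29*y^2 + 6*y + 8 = 15*y^3 + 29*y^2 + 12*y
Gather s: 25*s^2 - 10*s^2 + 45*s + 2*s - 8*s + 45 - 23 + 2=15*s^2 + 39*s + 24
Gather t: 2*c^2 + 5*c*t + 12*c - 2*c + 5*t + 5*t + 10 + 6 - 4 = 2*c^2 + 10*c + t*(5*c + 10) + 12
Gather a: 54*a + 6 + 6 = 54*a + 12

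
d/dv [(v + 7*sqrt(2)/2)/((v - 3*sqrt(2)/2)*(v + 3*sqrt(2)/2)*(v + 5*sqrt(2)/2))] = 4*(-4*v^3 - 26*sqrt(2)*v^2 - 70*v + 9*sqrt(2))/(8*v^6 + 40*sqrt(2)*v^5 + 28*v^4 - 360*sqrt(2)*v^3 - 738*v^2 + 810*sqrt(2)*v + 2025)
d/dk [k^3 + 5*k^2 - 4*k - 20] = 3*k^2 + 10*k - 4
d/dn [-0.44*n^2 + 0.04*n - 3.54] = 0.04 - 0.88*n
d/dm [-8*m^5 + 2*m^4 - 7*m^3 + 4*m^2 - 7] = m*(-40*m^3 + 8*m^2 - 21*m + 8)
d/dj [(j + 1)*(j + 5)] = 2*j + 6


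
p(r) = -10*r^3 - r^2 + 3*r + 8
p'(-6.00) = -1065.00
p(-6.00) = 2114.00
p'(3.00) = -273.00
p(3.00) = -262.00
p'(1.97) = -117.37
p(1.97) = -66.42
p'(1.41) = -59.46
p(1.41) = -17.79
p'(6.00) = -1089.00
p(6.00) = -2170.00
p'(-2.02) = -115.37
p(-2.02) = 80.28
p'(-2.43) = -169.29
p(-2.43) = 138.29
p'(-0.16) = 2.55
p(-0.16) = 7.54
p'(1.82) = -100.01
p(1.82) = -50.14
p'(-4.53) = -603.57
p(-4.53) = 903.49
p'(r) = -30*r^2 - 2*r + 3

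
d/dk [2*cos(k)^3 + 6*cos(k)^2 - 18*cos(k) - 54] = 6*(sin(k)^2 - 2*cos(k) + 2)*sin(k)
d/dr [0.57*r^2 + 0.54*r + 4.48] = 1.14*r + 0.54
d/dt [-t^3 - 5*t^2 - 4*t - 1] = -3*t^2 - 10*t - 4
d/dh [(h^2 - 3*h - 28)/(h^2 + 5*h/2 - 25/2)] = 2*(11*h^2 + 62*h + 215)/(4*h^4 + 20*h^3 - 75*h^2 - 250*h + 625)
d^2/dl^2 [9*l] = 0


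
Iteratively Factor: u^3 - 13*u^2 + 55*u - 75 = (u - 5)*(u^2 - 8*u + 15) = (u - 5)*(u - 3)*(u - 5)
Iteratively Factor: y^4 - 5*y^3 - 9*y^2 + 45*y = (y - 3)*(y^3 - 2*y^2 - 15*y) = y*(y - 3)*(y^2 - 2*y - 15) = y*(y - 5)*(y - 3)*(y + 3)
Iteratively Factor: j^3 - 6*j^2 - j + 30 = (j + 2)*(j^2 - 8*j + 15) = (j - 5)*(j + 2)*(j - 3)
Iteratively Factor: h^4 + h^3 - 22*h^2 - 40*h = (h + 4)*(h^3 - 3*h^2 - 10*h) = (h - 5)*(h + 4)*(h^2 + 2*h) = (h - 5)*(h + 2)*(h + 4)*(h)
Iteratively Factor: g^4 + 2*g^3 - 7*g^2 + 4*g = (g + 4)*(g^3 - 2*g^2 + g) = (g - 1)*(g + 4)*(g^2 - g) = (g - 1)^2*(g + 4)*(g)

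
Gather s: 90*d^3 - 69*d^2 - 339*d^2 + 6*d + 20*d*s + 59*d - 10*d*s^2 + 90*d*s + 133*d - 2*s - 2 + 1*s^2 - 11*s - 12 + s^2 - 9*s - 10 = 90*d^3 - 408*d^2 + 198*d + s^2*(2 - 10*d) + s*(110*d - 22) - 24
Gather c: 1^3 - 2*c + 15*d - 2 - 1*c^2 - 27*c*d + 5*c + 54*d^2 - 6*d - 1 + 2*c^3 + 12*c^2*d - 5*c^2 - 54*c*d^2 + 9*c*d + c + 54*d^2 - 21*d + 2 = 2*c^3 + c^2*(12*d - 6) + c*(-54*d^2 - 18*d + 4) + 108*d^2 - 12*d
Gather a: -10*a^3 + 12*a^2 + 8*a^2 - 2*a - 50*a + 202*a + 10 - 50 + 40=-10*a^3 + 20*a^2 + 150*a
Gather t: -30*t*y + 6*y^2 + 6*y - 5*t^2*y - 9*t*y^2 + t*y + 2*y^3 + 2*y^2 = -5*t^2*y + t*(-9*y^2 - 29*y) + 2*y^3 + 8*y^2 + 6*y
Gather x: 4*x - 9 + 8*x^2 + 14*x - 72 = 8*x^2 + 18*x - 81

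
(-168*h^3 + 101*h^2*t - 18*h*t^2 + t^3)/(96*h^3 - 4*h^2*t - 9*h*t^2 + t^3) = (21*h^2 - 10*h*t + t^2)/(-12*h^2 - h*t + t^2)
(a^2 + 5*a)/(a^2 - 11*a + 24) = a*(a + 5)/(a^2 - 11*a + 24)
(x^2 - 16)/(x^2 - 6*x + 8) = (x + 4)/(x - 2)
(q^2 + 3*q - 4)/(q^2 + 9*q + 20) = (q - 1)/(q + 5)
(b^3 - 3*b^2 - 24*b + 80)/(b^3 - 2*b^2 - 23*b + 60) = (b - 4)/(b - 3)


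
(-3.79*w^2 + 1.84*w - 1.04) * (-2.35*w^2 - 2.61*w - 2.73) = 8.9065*w^4 + 5.5679*w^3 + 7.9883*w^2 - 2.3088*w + 2.8392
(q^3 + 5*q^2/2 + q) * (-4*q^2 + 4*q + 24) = -4*q^5 - 6*q^4 + 30*q^3 + 64*q^2 + 24*q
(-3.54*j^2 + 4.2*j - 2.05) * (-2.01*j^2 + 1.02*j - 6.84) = 7.1154*j^4 - 12.0528*j^3 + 32.6181*j^2 - 30.819*j + 14.022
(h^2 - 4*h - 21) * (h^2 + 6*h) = h^4 + 2*h^3 - 45*h^2 - 126*h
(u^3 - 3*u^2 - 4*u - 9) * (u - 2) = u^4 - 5*u^3 + 2*u^2 - u + 18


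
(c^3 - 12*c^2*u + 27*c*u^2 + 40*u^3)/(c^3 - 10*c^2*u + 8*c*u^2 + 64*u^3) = (-c^2 + 4*c*u + 5*u^2)/(-c^2 + 2*c*u + 8*u^2)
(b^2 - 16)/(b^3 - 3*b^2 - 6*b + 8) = (b + 4)/(b^2 + b - 2)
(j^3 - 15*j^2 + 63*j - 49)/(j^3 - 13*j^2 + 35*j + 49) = (j - 1)/(j + 1)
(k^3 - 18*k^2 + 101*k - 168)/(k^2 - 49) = (k^2 - 11*k + 24)/(k + 7)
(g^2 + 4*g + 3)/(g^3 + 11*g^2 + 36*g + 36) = (g + 1)/(g^2 + 8*g + 12)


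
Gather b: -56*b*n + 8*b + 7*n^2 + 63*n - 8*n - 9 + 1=b*(8 - 56*n) + 7*n^2 + 55*n - 8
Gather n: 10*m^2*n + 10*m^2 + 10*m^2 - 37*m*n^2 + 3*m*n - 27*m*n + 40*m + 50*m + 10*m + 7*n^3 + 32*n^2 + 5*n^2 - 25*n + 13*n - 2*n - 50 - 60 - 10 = 20*m^2 + 100*m + 7*n^3 + n^2*(37 - 37*m) + n*(10*m^2 - 24*m - 14) - 120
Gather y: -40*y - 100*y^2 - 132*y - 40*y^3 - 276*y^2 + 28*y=-40*y^3 - 376*y^2 - 144*y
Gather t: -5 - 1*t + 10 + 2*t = t + 5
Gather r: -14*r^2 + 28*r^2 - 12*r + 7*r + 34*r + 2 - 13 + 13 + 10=14*r^2 + 29*r + 12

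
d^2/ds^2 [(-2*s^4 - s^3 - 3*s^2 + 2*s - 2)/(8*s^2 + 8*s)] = (-s^6 - 3*s^5 - 3*s^4 + 2*s^3 - 3*s^2 - 3*s - 1)/(2*s^3*(s^3 + 3*s^2 + 3*s + 1))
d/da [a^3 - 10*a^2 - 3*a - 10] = 3*a^2 - 20*a - 3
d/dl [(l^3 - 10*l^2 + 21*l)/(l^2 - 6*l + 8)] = (l^4 - 12*l^3 + 63*l^2 - 160*l + 168)/(l^4 - 12*l^3 + 52*l^2 - 96*l + 64)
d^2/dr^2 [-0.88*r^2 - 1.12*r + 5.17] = -1.76000000000000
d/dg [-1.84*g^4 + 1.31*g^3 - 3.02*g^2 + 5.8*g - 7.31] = -7.36*g^3 + 3.93*g^2 - 6.04*g + 5.8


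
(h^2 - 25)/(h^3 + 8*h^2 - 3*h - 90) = (h - 5)/(h^2 + 3*h - 18)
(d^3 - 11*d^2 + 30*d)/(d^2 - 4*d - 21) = d*(-d^2 + 11*d - 30)/(-d^2 + 4*d + 21)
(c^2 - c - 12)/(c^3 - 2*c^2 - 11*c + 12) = 1/(c - 1)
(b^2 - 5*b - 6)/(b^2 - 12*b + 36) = (b + 1)/(b - 6)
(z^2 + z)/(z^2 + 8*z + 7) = z/(z + 7)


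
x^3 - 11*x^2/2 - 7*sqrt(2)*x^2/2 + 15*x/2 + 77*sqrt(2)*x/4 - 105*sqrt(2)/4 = (x - 3)*(x - 5/2)*(x - 7*sqrt(2)/2)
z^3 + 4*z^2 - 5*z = z*(z - 1)*(z + 5)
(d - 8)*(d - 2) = d^2 - 10*d + 16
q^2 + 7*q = q*(q + 7)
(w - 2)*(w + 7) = w^2 + 5*w - 14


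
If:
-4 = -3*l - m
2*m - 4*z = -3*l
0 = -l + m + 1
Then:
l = 5/4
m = 1/4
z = 17/16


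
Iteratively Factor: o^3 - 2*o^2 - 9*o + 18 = (o + 3)*(o^2 - 5*o + 6) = (o - 2)*(o + 3)*(o - 3)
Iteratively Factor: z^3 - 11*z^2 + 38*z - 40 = (z - 2)*(z^2 - 9*z + 20) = (z - 5)*(z - 2)*(z - 4)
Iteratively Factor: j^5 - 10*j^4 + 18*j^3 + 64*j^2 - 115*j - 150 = (j + 1)*(j^4 - 11*j^3 + 29*j^2 + 35*j - 150) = (j - 5)*(j + 1)*(j^3 - 6*j^2 - j + 30) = (j - 5)^2*(j + 1)*(j^2 - j - 6) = (j - 5)^2*(j - 3)*(j + 1)*(j + 2)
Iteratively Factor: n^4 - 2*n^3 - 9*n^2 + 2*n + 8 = (n - 1)*(n^3 - n^2 - 10*n - 8) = (n - 1)*(n + 1)*(n^2 - 2*n - 8) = (n - 1)*(n + 1)*(n + 2)*(n - 4)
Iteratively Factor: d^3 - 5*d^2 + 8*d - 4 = (d - 1)*(d^2 - 4*d + 4) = (d - 2)*(d - 1)*(d - 2)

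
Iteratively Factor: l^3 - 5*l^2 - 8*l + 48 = (l - 4)*(l^2 - l - 12) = (l - 4)*(l + 3)*(l - 4)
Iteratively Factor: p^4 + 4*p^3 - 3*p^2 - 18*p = (p + 3)*(p^3 + p^2 - 6*p) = (p - 2)*(p + 3)*(p^2 + 3*p) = p*(p - 2)*(p + 3)*(p + 3)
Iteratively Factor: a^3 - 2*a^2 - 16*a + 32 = (a - 2)*(a^2 - 16) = (a - 4)*(a - 2)*(a + 4)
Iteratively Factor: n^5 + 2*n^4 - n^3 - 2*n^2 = (n + 2)*(n^4 - n^2) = n*(n + 2)*(n^3 - n) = n*(n + 1)*(n + 2)*(n^2 - n) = n^2*(n + 1)*(n + 2)*(n - 1)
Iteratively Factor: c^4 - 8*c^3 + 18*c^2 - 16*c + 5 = (c - 1)*(c^3 - 7*c^2 + 11*c - 5) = (c - 1)^2*(c^2 - 6*c + 5) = (c - 5)*(c - 1)^2*(c - 1)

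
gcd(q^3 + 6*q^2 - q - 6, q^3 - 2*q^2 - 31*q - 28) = q + 1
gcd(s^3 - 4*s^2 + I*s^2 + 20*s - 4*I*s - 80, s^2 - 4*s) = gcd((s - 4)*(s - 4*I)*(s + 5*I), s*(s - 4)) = s - 4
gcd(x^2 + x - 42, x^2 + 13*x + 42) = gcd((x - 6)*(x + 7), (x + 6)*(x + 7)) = x + 7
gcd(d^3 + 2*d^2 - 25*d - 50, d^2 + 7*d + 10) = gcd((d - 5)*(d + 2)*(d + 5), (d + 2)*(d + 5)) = d^2 + 7*d + 10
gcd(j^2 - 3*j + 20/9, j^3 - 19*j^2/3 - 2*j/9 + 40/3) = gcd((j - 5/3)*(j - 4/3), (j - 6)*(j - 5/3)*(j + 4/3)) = j - 5/3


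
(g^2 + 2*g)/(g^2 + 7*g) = (g + 2)/(g + 7)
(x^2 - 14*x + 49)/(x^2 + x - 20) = (x^2 - 14*x + 49)/(x^2 + x - 20)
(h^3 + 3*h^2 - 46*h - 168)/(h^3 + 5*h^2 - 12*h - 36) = (h^2 - 3*h - 28)/(h^2 - h - 6)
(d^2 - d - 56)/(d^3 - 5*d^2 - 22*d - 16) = (d + 7)/(d^2 + 3*d + 2)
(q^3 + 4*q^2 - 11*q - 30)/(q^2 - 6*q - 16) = (q^2 + 2*q - 15)/(q - 8)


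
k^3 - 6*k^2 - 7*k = k*(k - 7)*(k + 1)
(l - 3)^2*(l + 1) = l^3 - 5*l^2 + 3*l + 9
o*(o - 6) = o^2 - 6*o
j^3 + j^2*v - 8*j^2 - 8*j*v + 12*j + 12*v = (j - 6)*(j - 2)*(j + v)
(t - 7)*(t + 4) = t^2 - 3*t - 28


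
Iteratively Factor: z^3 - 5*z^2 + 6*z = (z - 2)*(z^2 - 3*z) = (z - 3)*(z - 2)*(z)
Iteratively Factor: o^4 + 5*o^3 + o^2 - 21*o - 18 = (o + 3)*(o^3 + 2*o^2 - 5*o - 6) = (o + 1)*(o + 3)*(o^2 + o - 6) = (o + 1)*(o + 3)^2*(o - 2)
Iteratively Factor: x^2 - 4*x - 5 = (x - 5)*(x + 1)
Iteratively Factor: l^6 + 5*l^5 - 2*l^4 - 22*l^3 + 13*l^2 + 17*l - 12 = (l - 1)*(l^5 + 6*l^4 + 4*l^3 - 18*l^2 - 5*l + 12) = (l - 1)^2*(l^4 + 7*l^3 + 11*l^2 - 7*l - 12) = (l - 1)^2*(l + 4)*(l^3 + 3*l^2 - l - 3) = (l - 1)^2*(l + 1)*(l + 4)*(l^2 + 2*l - 3) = (l - 1)^2*(l + 1)*(l + 3)*(l + 4)*(l - 1)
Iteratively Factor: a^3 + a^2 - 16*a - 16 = (a - 4)*(a^2 + 5*a + 4) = (a - 4)*(a + 1)*(a + 4)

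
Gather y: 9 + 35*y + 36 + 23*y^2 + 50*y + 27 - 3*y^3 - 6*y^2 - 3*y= -3*y^3 + 17*y^2 + 82*y + 72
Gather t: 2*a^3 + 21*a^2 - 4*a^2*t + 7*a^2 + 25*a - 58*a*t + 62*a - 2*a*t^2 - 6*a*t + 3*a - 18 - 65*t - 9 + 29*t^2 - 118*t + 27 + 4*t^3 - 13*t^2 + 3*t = 2*a^3 + 28*a^2 + 90*a + 4*t^3 + t^2*(16 - 2*a) + t*(-4*a^2 - 64*a - 180)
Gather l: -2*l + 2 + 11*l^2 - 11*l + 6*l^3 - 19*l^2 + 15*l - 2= 6*l^3 - 8*l^2 + 2*l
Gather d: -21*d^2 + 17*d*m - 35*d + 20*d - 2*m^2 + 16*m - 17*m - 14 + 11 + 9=-21*d^2 + d*(17*m - 15) - 2*m^2 - m + 6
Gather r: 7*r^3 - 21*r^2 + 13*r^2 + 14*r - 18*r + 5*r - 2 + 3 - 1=7*r^3 - 8*r^2 + r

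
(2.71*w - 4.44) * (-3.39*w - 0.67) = -9.1869*w^2 + 13.2359*w + 2.9748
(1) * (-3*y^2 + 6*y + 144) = -3*y^2 + 6*y + 144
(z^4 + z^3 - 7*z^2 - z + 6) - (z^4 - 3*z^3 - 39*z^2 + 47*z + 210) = 4*z^3 + 32*z^2 - 48*z - 204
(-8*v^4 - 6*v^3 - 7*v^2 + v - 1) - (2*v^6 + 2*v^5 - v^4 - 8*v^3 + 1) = -2*v^6 - 2*v^5 - 7*v^4 + 2*v^3 - 7*v^2 + v - 2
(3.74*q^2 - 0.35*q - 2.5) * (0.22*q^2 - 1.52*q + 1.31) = 0.8228*q^4 - 5.7618*q^3 + 4.8814*q^2 + 3.3415*q - 3.275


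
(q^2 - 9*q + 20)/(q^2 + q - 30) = (q - 4)/(q + 6)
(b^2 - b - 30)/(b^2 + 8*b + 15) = (b - 6)/(b + 3)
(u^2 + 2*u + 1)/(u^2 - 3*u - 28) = (u^2 + 2*u + 1)/(u^2 - 3*u - 28)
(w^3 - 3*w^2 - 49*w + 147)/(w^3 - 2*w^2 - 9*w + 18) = (w^2 - 49)/(w^2 + w - 6)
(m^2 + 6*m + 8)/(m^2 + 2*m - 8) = (m + 2)/(m - 2)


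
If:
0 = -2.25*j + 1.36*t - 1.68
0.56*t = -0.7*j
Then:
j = -0.43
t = 0.53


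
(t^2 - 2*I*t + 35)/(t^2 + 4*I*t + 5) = (t - 7*I)/(t - I)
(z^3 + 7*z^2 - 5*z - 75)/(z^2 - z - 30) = (z^2 + 2*z - 15)/(z - 6)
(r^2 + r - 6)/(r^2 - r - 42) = (-r^2 - r + 6)/(-r^2 + r + 42)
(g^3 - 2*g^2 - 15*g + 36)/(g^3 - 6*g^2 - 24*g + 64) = (g^2 - 6*g + 9)/(g^2 - 10*g + 16)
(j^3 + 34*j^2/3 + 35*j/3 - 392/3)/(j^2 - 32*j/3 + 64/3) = (j^2 + 14*j + 49)/(j - 8)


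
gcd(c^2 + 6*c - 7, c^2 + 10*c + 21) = c + 7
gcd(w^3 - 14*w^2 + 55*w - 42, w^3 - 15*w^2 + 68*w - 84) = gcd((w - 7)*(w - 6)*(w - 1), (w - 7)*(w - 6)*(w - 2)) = w^2 - 13*w + 42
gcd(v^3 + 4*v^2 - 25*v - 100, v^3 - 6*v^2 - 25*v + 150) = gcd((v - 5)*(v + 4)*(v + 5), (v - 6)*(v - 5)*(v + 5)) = v^2 - 25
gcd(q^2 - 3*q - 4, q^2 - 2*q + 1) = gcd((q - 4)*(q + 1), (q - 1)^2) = 1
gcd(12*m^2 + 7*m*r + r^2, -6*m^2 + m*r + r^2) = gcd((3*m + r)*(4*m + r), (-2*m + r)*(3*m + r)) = 3*m + r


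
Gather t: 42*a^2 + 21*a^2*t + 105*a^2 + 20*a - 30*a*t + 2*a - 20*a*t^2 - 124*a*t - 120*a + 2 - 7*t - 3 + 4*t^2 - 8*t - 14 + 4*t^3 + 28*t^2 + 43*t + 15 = 147*a^2 - 98*a + 4*t^3 + t^2*(32 - 20*a) + t*(21*a^2 - 154*a + 28)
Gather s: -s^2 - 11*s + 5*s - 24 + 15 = -s^2 - 6*s - 9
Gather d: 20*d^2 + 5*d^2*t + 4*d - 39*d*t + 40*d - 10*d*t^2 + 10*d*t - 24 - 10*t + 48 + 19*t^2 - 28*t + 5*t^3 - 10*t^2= d^2*(5*t + 20) + d*(-10*t^2 - 29*t + 44) + 5*t^3 + 9*t^2 - 38*t + 24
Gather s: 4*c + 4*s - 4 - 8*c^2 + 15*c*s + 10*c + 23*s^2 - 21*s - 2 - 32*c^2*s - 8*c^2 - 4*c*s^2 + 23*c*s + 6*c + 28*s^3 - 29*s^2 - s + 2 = -16*c^2 + 20*c + 28*s^3 + s^2*(-4*c - 6) + s*(-32*c^2 + 38*c - 18) - 4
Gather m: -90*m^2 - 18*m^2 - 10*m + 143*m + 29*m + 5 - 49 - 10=-108*m^2 + 162*m - 54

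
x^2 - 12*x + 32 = (x - 8)*(x - 4)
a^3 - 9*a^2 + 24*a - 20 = (a - 5)*(a - 2)^2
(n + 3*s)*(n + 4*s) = n^2 + 7*n*s + 12*s^2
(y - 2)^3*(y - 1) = y^4 - 7*y^3 + 18*y^2 - 20*y + 8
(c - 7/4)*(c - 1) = c^2 - 11*c/4 + 7/4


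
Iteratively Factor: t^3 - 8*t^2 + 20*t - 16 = (t - 4)*(t^2 - 4*t + 4) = (t - 4)*(t - 2)*(t - 2)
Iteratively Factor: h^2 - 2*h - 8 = (h - 4)*(h + 2)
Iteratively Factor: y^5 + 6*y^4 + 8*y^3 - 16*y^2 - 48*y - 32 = (y - 2)*(y^4 + 8*y^3 + 24*y^2 + 32*y + 16) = (y - 2)*(y + 2)*(y^3 + 6*y^2 + 12*y + 8) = (y - 2)*(y + 2)^2*(y^2 + 4*y + 4) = (y - 2)*(y + 2)^3*(y + 2)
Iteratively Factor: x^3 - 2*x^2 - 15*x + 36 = (x - 3)*(x^2 + x - 12) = (x - 3)^2*(x + 4)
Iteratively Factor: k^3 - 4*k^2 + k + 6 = (k + 1)*(k^2 - 5*k + 6) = (k - 2)*(k + 1)*(k - 3)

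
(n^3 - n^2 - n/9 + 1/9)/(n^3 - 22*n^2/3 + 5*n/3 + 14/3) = (9*n^2 - 1)/(3*(3*n^2 - 19*n - 14))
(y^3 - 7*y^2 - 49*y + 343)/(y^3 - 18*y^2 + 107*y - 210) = (y^2 - 49)/(y^2 - 11*y + 30)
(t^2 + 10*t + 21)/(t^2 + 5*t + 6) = (t + 7)/(t + 2)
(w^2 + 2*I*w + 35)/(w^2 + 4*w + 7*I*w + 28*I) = (w - 5*I)/(w + 4)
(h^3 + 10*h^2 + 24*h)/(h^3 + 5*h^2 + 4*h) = (h + 6)/(h + 1)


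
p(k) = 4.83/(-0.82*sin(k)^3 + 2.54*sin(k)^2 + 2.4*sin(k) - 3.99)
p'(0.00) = -0.73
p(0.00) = -1.21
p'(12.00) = 0.22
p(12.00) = -1.09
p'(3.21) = 0.57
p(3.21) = -1.17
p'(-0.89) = 0.60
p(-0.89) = -1.23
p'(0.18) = -1.27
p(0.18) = -1.39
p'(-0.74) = 0.43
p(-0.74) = -1.15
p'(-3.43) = 1.73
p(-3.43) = -1.55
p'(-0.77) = 0.47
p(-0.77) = -1.16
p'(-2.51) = -0.30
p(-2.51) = -1.11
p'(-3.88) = 7.74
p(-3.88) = -3.28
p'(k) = 4.83*(2.46*sin(k)^2*cos(k) - 5.08*sin(k)*cos(k) - 2.4*cos(k))/(-0.82*sin(k)^3 + 2.54*sin(k)^2 + 2.4*sin(k) - 3.99)^2 = (11.8818*sin(k)^2 - 24.5364*sin(k) - 11.592)*cos(k)/(0.82*sin(k)^3 - 2.54*sin(k)^2 - 2.4*sin(k) + 3.99)^2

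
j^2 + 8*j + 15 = (j + 3)*(j + 5)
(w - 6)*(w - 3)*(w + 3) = w^3 - 6*w^2 - 9*w + 54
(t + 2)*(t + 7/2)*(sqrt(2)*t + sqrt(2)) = sqrt(2)*t^3 + 13*sqrt(2)*t^2/2 + 25*sqrt(2)*t/2 + 7*sqrt(2)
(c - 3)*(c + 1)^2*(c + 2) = c^4 + c^3 - 7*c^2 - 13*c - 6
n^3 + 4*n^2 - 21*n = n*(n - 3)*(n + 7)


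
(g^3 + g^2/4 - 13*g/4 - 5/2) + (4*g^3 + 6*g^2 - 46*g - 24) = 5*g^3 + 25*g^2/4 - 197*g/4 - 53/2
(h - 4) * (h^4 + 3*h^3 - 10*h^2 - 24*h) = h^5 - h^4 - 22*h^3 + 16*h^2 + 96*h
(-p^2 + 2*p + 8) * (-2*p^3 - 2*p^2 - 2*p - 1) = 2*p^5 - 2*p^4 - 18*p^3 - 19*p^2 - 18*p - 8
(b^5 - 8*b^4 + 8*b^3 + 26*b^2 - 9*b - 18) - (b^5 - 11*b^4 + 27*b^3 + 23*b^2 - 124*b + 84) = 3*b^4 - 19*b^3 + 3*b^2 + 115*b - 102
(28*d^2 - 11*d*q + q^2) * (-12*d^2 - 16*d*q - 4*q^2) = -336*d^4 - 316*d^3*q + 52*d^2*q^2 + 28*d*q^3 - 4*q^4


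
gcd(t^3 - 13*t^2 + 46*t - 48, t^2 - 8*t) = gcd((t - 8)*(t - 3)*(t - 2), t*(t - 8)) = t - 8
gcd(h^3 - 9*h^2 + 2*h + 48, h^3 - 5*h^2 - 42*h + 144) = h^2 - 11*h + 24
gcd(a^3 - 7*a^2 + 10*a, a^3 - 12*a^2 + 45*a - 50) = a^2 - 7*a + 10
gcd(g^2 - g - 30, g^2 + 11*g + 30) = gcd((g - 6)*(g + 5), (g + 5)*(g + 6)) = g + 5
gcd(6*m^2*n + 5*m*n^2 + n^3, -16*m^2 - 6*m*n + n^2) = 2*m + n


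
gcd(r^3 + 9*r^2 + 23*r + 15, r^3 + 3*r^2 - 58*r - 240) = r + 5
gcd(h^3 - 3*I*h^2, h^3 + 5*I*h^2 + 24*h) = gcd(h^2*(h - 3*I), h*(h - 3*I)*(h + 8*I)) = h^2 - 3*I*h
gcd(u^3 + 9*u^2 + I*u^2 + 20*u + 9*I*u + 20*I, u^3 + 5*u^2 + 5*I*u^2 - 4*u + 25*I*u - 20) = u^2 + u*(5 + I) + 5*I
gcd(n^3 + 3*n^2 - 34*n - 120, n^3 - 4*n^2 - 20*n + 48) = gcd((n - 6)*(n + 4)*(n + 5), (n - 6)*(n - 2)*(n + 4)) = n^2 - 2*n - 24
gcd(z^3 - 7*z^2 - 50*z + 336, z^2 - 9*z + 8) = z - 8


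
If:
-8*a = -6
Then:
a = 3/4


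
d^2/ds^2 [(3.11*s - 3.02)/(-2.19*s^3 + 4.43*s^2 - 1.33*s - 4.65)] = (-89.495226*s^5 + 354.844386*s^4 - 572.736028*s^3 + 788.429532*s^2 - 675.672918*s + 173.572726)/(10.503459*s^9 - 63.740169*s^8 + 148.072032*s^7 - 97.452278*s^6 - 180.752406*s^5 + 331.523004*s^4 - 19.971548*s^3 - 262.68687*s^2 + 86.273775*s + 100.544625)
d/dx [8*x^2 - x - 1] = 16*x - 1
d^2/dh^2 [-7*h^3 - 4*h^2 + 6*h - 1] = -42*h - 8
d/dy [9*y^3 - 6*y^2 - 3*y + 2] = 27*y^2 - 12*y - 3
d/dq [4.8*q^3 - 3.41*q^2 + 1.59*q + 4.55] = 14.4*q^2 - 6.82*q + 1.59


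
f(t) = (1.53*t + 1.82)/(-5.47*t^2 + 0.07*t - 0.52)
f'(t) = (1.53*t + 1.82)*(10.94*t - 0.07)/(-5.47*t^2 + 0.07*t - 0.52)^2 + 1.53/(-5.47*t^2 + 0.07*t - 0.52)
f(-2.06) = 0.06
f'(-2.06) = -0.01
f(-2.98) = 0.06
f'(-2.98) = 0.01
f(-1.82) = 0.05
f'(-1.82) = -0.03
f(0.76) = -0.82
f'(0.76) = 1.45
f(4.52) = -0.08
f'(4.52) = 0.02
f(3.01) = -0.13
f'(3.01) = 0.05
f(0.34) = -2.07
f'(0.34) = 5.35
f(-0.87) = -0.10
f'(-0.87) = -0.53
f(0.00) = -3.50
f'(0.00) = -3.41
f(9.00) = -0.04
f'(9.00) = 0.00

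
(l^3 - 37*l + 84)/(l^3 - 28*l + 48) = (l^3 - 37*l + 84)/(l^3 - 28*l + 48)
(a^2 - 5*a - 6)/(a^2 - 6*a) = (a + 1)/a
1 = 1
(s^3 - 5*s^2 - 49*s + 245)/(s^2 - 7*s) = s + 2 - 35/s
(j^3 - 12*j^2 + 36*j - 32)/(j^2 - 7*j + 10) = (j^2 - 10*j + 16)/(j - 5)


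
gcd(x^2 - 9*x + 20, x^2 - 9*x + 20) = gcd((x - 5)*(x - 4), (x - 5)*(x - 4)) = x^2 - 9*x + 20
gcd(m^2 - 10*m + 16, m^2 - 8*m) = m - 8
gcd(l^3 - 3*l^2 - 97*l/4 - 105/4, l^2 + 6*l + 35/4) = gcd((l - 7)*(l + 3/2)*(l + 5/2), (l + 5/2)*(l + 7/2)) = l + 5/2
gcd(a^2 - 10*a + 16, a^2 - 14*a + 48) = a - 8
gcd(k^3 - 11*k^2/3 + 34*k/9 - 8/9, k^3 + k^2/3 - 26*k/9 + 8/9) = k^2 - 5*k/3 + 4/9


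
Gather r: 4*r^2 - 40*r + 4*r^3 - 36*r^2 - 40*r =4*r^3 - 32*r^2 - 80*r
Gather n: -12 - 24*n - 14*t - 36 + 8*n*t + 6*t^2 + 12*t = n*(8*t - 24) + 6*t^2 - 2*t - 48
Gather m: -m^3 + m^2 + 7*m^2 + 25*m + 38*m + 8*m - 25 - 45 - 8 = -m^3 + 8*m^2 + 71*m - 78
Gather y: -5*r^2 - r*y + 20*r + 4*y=-5*r^2 + 20*r + y*(4 - r)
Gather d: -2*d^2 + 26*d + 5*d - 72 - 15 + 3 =-2*d^2 + 31*d - 84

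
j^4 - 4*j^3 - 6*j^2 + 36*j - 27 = (j - 3)^2*(j - 1)*(j + 3)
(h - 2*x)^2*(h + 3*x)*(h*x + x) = h^4*x - h^3*x^2 + h^3*x - 8*h^2*x^3 - h^2*x^2 + 12*h*x^4 - 8*h*x^3 + 12*x^4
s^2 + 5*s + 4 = (s + 1)*(s + 4)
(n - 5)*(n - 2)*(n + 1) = n^3 - 6*n^2 + 3*n + 10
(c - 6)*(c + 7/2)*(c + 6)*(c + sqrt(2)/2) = c^4 + sqrt(2)*c^3/2 + 7*c^3/2 - 36*c^2 + 7*sqrt(2)*c^2/4 - 126*c - 18*sqrt(2)*c - 63*sqrt(2)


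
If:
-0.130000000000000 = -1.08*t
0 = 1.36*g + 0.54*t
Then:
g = -0.05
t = 0.12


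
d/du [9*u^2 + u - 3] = 18*u + 1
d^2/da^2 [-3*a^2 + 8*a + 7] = -6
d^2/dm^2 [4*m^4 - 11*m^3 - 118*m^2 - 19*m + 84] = 48*m^2 - 66*m - 236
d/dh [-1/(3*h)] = 1/(3*h^2)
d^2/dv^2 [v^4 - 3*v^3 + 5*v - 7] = 6*v*(2*v - 3)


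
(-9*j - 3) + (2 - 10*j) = -19*j - 1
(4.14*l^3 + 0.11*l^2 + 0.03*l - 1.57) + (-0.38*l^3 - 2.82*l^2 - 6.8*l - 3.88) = 3.76*l^3 - 2.71*l^2 - 6.77*l - 5.45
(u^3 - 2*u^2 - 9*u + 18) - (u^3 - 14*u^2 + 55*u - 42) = 12*u^2 - 64*u + 60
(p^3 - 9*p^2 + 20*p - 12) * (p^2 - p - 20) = p^5 - 10*p^4 + 9*p^3 + 148*p^2 - 388*p + 240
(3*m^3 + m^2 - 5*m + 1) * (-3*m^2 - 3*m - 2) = -9*m^5 - 12*m^4 + 6*m^3 + 10*m^2 + 7*m - 2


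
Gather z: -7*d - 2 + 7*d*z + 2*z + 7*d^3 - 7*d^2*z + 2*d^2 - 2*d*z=7*d^3 + 2*d^2 - 7*d + z*(-7*d^2 + 5*d + 2) - 2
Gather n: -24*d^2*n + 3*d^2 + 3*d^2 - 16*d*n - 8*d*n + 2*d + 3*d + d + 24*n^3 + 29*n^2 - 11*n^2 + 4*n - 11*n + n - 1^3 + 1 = 6*d^2 + 6*d + 24*n^3 + 18*n^2 + n*(-24*d^2 - 24*d - 6)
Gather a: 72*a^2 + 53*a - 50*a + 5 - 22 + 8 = 72*a^2 + 3*a - 9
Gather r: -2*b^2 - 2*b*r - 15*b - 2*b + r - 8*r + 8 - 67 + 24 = -2*b^2 - 17*b + r*(-2*b - 7) - 35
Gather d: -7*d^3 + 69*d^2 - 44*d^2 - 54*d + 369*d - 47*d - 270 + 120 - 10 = -7*d^3 + 25*d^2 + 268*d - 160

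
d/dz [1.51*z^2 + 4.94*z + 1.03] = 3.02*z + 4.94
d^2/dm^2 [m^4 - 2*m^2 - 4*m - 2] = 12*m^2 - 4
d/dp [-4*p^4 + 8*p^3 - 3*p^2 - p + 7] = -16*p^3 + 24*p^2 - 6*p - 1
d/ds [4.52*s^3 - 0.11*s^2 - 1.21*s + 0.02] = 13.56*s^2 - 0.22*s - 1.21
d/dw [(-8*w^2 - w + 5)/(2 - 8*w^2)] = (-4*w^2 + 24*w - 1)/(2*(16*w^4 - 8*w^2 + 1))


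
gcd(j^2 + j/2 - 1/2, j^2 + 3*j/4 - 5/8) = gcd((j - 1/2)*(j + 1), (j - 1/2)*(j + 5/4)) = j - 1/2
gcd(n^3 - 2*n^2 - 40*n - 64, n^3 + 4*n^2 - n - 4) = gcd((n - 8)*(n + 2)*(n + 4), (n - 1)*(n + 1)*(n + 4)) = n + 4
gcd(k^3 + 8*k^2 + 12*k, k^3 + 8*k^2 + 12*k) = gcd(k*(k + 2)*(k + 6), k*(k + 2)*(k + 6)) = k^3 + 8*k^2 + 12*k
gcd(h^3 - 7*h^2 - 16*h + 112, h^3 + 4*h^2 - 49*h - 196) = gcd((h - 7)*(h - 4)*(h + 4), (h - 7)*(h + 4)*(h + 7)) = h^2 - 3*h - 28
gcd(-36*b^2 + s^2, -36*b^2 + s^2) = -36*b^2 + s^2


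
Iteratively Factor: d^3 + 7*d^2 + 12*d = (d + 3)*(d^2 + 4*d) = (d + 3)*(d + 4)*(d)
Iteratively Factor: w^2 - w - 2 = (w - 2)*(w + 1)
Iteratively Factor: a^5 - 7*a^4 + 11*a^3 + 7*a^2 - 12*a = (a - 4)*(a^4 - 3*a^3 - a^2 + 3*a) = (a - 4)*(a + 1)*(a^3 - 4*a^2 + 3*a) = a*(a - 4)*(a + 1)*(a^2 - 4*a + 3) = a*(a - 4)*(a - 3)*(a + 1)*(a - 1)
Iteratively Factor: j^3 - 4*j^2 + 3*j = (j - 3)*(j^2 - j) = j*(j - 3)*(j - 1)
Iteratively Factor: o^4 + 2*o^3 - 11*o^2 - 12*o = (o - 3)*(o^3 + 5*o^2 + 4*o) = (o - 3)*(o + 4)*(o^2 + o) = (o - 3)*(o + 1)*(o + 4)*(o)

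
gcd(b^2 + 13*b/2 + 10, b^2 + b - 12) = b + 4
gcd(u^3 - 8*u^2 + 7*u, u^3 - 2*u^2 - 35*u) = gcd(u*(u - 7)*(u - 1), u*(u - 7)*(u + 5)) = u^2 - 7*u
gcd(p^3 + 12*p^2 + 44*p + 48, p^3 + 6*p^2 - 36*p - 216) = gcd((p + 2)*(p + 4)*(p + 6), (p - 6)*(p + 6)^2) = p + 6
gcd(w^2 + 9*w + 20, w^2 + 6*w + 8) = w + 4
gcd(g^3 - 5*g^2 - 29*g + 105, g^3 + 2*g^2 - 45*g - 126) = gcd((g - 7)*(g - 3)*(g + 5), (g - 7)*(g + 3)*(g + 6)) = g - 7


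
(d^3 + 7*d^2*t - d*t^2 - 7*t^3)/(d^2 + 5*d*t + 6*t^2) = (d^3 + 7*d^2*t - d*t^2 - 7*t^3)/(d^2 + 5*d*t + 6*t^2)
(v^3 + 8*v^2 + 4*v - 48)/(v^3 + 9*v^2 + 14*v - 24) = (v - 2)/(v - 1)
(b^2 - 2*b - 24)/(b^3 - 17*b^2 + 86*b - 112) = (b^2 - 2*b - 24)/(b^3 - 17*b^2 + 86*b - 112)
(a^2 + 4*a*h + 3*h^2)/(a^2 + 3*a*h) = (a + h)/a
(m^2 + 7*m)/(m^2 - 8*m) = (m + 7)/(m - 8)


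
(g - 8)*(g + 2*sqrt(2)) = g^2 - 8*g + 2*sqrt(2)*g - 16*sqrt(2)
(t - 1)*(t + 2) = t^2 + t - 2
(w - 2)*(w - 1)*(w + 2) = w^3 - w^2 - 4*w + 4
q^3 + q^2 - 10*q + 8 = (q - 2)*(q - 1)*(q + 4)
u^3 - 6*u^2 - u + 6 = (u - 6)*(u - 1)*(u + 1)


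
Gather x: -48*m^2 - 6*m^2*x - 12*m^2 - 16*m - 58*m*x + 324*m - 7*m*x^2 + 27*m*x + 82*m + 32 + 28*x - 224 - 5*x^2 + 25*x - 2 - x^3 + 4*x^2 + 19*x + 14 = -60*m^2 + 390*m - x^3 + x^2*(-7*m - 1) + x*(-6*m^2 - 31*m + 72) - 180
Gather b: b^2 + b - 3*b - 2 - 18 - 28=b^2 - 2*b - 48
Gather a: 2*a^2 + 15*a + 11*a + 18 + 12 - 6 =2*a^2 + 26*a + 24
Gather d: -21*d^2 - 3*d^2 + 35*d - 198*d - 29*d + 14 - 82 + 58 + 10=-24*d^2 - 192*d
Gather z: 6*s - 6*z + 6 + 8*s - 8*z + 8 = 14*s - 14*z + 14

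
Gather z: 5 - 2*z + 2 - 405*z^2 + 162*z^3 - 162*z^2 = 162*z^3 - 567*z^2 - 2*z + 7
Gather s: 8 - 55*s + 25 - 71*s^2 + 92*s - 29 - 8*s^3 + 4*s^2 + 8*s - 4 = -8*s^3 - 67*s^2 + 45*s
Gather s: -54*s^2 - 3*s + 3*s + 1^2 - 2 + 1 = -54*s^2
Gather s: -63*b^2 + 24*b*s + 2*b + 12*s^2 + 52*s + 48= -63*b^2 + 2*b + 12*s^2 + s*(24*b + 52) + 48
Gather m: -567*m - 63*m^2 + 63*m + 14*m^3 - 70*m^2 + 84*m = 14*m^3 - 133*m^2 - 420*m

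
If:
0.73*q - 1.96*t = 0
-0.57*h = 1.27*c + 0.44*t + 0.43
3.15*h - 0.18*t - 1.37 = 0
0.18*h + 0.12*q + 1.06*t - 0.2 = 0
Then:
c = -0.57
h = 0.44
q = 0.23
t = 0.09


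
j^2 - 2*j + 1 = (j - 1)^2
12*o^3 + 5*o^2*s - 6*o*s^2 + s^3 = (-4*o + s)*(-3*o + s)*(o + s)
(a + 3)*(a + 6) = a^2 + 9*a + 18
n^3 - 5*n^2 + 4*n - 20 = (n - 5)*(n - 2*I)*(n + 2*I)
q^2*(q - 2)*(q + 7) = q^4 + 5*q^3 - 14*q^2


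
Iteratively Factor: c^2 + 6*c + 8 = (c + 2)*(c + 4)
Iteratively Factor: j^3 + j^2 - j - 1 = (j + 1)*(j^2 - 1) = (j - 1)*(j + 1)*(j + 1)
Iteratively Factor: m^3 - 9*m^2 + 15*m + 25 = (m + 1)*(m^2 - 10*m + 25) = (m - 5)*(m + 1)*(m - 5)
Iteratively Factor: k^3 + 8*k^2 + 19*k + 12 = (k + 3)*(k^2 + 5*k + 4) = (k + 3)*(k + 4)*(k + 1)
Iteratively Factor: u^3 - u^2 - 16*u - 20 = (u + 2)*(u^2 - 3*u - 10) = (u + 2)^2*(u - 5)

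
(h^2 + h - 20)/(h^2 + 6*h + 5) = (h - 4)/(h + 1)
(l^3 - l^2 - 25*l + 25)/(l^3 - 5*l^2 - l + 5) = (l + 5)/(l + 1)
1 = 1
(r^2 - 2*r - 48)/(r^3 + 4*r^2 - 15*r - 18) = (r - 8)/(r^2 - 2*r - 3)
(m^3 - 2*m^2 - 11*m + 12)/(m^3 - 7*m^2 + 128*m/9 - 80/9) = 9*(m^2 + 2*m - 3)/(9*m^2 - 27*m + 20)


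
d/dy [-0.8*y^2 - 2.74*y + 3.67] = -1.6*y - 2.74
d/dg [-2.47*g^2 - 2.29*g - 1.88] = -4.94*g - 2.29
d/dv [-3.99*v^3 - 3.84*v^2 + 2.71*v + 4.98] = -11.97*v^2 - 7.68*v + 2.71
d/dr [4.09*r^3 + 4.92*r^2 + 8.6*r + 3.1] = 12.27*r^2 + 9.84*r + 8.6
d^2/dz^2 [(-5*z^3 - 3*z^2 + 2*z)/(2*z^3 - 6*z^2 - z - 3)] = 2*(-72*z^6 - 6*z^5 - 270*z^4 + 53*z^3 + 189*z^2 - 243*z - 33)/(8*z^9 - 72*z^8 + 204*z^7 - 180*z^6 + 114*z^5 - 306*z^4 - 55*z^3 - 171*z^2 - 27*z - 27)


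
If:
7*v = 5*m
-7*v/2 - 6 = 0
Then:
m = -12/5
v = -12/7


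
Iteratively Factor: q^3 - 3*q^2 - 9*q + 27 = (q - 3)*(q^2 - 9) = (q - 3)^2*(q + 3)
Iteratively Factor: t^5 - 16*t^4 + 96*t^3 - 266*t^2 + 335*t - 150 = (t - 5)*(t^4 - 11*t^3 + 41*t^2 - 61*t + 30) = (t - 5)*(t - 3)*(t^3 - 8*t^2 + 17*t - 10) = (t - 5)*(t - 3)*(t - 1)*(t^2 - 7*t + 10) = (t - 5)*(t - 3)*(t - 2)*(t - 1)*(t - 5)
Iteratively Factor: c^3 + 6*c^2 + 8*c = (c)*(c^2 + 6*c + 8) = c*(c + 4)*(c + 2)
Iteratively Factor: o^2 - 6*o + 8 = (o - 4)*(o - 2)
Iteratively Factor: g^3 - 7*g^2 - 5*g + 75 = (g + 3)*(g^2 - 10*g + 25) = (g - 5)*(g + 3)*(g - 5)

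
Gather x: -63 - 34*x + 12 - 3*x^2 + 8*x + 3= -3*x^2 - 26*x - 48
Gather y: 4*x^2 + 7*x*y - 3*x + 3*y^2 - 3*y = 4*x^2 - 3*x + 3*y^2 + y*(7*x - 3)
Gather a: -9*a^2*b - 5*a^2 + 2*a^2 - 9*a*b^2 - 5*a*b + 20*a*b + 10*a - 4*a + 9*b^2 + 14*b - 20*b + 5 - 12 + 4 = a^2*(-9*b - 3) + a*(-9*b^2 + 15*b + 6) + 9*b^2 - 6*b - 3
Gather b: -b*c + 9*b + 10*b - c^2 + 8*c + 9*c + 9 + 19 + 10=b*(19 - c) - c^2 + 17*c + 38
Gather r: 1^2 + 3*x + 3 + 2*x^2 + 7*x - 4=2*x^2 + 10*x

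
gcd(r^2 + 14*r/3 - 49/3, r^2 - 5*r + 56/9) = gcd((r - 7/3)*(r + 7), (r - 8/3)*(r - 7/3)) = r - 7/3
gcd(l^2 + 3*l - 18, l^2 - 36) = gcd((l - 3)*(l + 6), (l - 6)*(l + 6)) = l + 6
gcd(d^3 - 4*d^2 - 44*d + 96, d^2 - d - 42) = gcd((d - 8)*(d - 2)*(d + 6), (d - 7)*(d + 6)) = d + 6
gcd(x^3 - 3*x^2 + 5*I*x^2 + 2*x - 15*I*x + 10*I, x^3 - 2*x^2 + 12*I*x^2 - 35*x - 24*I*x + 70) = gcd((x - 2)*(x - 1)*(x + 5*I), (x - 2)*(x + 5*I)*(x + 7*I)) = x^2 + x*(-2 + 5*I) - 10*I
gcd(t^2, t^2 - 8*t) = t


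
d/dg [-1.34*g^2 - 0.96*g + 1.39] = -2.68*g - 0.96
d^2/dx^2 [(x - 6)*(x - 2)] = 2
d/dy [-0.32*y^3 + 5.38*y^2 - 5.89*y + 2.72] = -0.96*y^2 + 10.76*y - 5.89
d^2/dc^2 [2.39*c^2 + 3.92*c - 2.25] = 4.78000000000000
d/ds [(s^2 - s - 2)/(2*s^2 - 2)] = 1/(2*(s^2 - 2*s + 1))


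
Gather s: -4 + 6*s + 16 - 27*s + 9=21 - 21*s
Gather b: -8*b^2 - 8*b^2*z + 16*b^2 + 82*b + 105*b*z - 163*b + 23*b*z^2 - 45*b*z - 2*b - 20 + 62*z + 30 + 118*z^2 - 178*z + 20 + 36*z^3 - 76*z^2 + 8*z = b^2*(8 - 8*z) + b*(23*z^2 + 60*z - 83) + 36*z^3 + 42*z^2 - 108*z + 30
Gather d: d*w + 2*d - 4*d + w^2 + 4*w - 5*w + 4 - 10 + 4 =d*(w - 2) + w^2 - w - 2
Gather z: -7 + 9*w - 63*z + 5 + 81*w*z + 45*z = 9*w + z*(81*w - 18) - 2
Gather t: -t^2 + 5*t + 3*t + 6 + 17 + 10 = -t^2 + 8*t + 33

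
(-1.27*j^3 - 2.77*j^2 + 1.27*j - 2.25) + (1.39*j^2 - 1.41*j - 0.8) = -1.27*j^3 - 1.38*j^2 - 0.14*j - 3.05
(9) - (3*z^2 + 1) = 8 - 3*z^2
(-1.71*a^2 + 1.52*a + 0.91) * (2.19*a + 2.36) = -3.7449*a^3 - 0.7068*a^2 + 5.5801*a + 2.1476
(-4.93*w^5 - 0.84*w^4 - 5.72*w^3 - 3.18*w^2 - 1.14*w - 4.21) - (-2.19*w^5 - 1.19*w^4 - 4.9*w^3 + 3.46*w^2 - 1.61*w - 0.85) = -2.74*w^5 + 0.35*w^4 - 0.819999999999999*w^3 - 6.64*w^2 + 0.47*w - 3.36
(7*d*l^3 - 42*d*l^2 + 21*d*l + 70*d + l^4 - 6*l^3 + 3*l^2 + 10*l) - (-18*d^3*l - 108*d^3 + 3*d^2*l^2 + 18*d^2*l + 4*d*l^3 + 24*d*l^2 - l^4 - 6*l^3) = 18*d^3*l + 108*d^3 - 3*d^2*l^2 - 18*d^2*l + 3*d*l^3 - 66*d*l^2 + 21*d*l + 70*d + 2*l^4 + 3*l^2 + 10*l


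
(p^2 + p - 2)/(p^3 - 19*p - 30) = (p - 1)/(p^2 - 2*p - 15)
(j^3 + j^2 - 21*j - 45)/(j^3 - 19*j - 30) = (j + 3)/(j + 2)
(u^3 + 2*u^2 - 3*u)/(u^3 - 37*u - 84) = u*(u - 1)/(u^2 - 3*u - 28)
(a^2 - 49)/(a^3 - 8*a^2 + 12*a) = (a^2 - 49)/(a*(a^2 - 8*a + 12))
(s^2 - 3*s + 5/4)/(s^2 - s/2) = (s - 5/2)/s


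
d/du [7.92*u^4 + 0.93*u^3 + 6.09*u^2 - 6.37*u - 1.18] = 31.68*u^3 + 2.79*u^2 + 12.18*u - 6.37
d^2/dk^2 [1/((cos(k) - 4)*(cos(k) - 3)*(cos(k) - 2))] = (-400*(1 - cos(k)^2)^2 + 12*sin(k)^6 + 3*cos(k)^6 + 99*cos(k)^5 + 342*cos(k)^3 + 66*cos(k)^2 - 1884*cos(k) + 1308)/((cos(k) - 4)^3*(cos(k) - 3)^3*(cos(k) - 2)^3)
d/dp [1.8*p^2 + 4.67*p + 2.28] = 3.6*p + 4.67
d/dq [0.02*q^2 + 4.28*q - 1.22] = 0.04*q + 4.28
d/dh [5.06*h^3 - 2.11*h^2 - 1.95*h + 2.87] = 15.18*h^2 - 4.22*h - 1.95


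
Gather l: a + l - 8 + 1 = a + l - 7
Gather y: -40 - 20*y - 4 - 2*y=-22*y - 44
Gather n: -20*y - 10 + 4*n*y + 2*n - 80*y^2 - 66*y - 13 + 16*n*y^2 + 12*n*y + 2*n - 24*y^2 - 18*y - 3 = n*(16*y^2 + 16*y + 4) - 104*y^2 - 104*y - 26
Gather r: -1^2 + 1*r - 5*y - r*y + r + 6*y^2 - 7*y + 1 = r*(2 - y) + 6*y^2 - 12*y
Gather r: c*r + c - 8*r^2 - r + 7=c - 8*r^2 + r*(c - 1) + 7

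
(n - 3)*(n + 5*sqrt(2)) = n^2 - 3*n + 5*sqrt(2)*n - 15*sqrt(2)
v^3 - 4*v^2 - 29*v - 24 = (v - 8)*(v + 1)*(v + 3)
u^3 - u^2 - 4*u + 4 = (u - 2)*(u - 1)*(u + 2)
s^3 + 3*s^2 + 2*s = s*(s + 1)*(s + 2)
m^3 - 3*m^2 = m^2*(m - 3)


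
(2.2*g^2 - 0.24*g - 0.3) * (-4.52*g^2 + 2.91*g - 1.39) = -9.944*g^4 + 7.4868*g^3 - 2.4004*g^2 - 0.5394*g + 0.417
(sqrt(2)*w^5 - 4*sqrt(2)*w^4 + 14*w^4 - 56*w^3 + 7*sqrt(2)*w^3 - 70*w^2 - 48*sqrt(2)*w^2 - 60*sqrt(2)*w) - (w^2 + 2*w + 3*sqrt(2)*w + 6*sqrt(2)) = sqrt(2)*w^5 - 4*sqrt(2)*w^4 + 14*w^4 - 56*w^3 + 7*sqrt(2)*w^3 - 71*w^2 - 48*sqrt(2)*w^2 - 63*sqrt(2)*w - 2*w - 6*sqrt(2)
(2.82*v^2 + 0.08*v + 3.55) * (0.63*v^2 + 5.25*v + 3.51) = 1.7766*v^4 + 14.8554*v^3 + 12.5547*v^2 + 18.9183*v + 12.4605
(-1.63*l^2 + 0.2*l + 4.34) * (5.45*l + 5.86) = -8.8835*l^3 - 8.4618*l^2 + 24.825*l + 25.4324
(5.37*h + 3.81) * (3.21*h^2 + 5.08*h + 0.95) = 17.2377*h^3 + 39.5097*h^2 + 24.4563*h + 3.6195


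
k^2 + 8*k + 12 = (k + 2)*(k + 6)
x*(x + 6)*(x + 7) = x^3 + 13*x^2 + 42*x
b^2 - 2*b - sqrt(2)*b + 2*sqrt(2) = (b - 2)*(b - sqrt(2))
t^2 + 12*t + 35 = (t + 5)*(t + 7)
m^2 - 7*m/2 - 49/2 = (m - 7)*(m + 7/2)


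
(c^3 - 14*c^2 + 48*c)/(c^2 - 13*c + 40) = c*(c - 6)/(c - 5)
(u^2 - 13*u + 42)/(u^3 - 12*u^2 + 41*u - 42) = (u - 6)/(u^2 - 5*u + 6)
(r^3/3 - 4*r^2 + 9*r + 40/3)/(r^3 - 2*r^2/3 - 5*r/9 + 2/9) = 3*(r^3 - 12*r^2 + 27*r + 40)/(9*r^3 - 6*r^2 - 5*r + 2)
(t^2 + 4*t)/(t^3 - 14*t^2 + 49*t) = (t + 4)/(t^2 - 14*t + 49)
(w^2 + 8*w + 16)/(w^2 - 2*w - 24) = (w + 4)/(w - 6)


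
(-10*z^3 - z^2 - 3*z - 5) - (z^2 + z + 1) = -10*z^3 - 2*z^2 - 4*z - 6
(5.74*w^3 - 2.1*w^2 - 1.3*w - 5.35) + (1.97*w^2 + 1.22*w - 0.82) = 5.74*w^3 - 0.13*w^2 - 0.0800000000000001*w - 6.17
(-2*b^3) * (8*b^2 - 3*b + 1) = -16*b^5 + 6*b^4 - 2*b^3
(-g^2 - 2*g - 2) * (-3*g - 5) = 3*g^3 + 11*g^2 + 16*g + 10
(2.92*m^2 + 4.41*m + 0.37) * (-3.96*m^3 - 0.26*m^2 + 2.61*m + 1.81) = -11.5632*m^5 - 18.2228*m^4 + 5.0094*m^3 + 16.6991*m^2 + 8.9478*m + 0.6697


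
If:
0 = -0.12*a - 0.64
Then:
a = -5.33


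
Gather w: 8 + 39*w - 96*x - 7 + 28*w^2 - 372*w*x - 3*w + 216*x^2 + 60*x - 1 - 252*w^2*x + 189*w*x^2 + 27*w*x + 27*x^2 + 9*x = w^2*(28 - 252*x) + w*(189*x^2 - 345*x + 36) + 243*x^2 - 27*x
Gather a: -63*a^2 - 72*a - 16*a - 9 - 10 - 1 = -63*a^2 - 88*a - 20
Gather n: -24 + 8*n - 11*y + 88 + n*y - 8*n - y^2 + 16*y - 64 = n*y - y^2 + 5*y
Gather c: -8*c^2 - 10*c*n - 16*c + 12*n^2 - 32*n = -8*c^2 + c*(-10*n - 16) + 12*n^2 - 32*n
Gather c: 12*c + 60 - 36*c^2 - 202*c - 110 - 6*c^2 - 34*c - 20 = -42*c^2 - 224*c - 70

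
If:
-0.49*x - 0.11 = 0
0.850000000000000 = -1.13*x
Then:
No Solution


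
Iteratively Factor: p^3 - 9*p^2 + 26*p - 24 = (p - 2)*(p^2 - 7*p + 12) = (p - 3)*(p - 2)*(p - 4)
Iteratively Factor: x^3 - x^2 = (x)*(x^2 - x) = x*(x - 1)*(x)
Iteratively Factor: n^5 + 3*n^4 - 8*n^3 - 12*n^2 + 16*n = (n - 1)*(n^4 + 4*n^3 - 4*n^2 - 16*n) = n*(n - 1)*(n^3 + 4*n^2 - 4*n - 16) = n*(n - 2)*(n - 1)*(n^2 + 6*n + 8) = n*(n - 2)*(n - 1)*(n + 2)*(n + 4)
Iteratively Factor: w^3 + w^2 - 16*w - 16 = (w - 4)*(w^2 + 5*w + 4) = (w - 4)*(w + 1)*(w + 4)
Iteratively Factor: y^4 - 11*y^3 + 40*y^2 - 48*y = (y)*(y^3 - 11*y^2 + 40*y - 48) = y*(y - 4)*(y^2 - 7*y + 12) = y*(y - 4)*(y - 3)*(y - 4)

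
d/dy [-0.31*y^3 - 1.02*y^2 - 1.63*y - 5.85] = -0.93*y^2 - 2.04*y - 1.63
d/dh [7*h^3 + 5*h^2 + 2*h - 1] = 21*h^2 + 10*h + 2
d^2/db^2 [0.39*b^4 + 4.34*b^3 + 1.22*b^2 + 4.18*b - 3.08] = 4.68*b^2 + 26.04*b + 2.44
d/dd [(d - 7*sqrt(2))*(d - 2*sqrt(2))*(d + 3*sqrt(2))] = 3*d^2 - 12*sqrt(2)*d - 26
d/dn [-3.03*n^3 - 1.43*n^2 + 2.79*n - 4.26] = -9.09*n^2 - 2.86*n + 2.79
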